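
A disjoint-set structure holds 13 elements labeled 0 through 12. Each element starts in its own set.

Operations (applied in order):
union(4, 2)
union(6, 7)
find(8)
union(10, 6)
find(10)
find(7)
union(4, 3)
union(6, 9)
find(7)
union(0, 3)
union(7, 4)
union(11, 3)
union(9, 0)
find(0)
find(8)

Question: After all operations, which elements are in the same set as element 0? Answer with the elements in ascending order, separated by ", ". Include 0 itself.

Step 1: union(4, 2) -> merged; set of 4 now {2, 4}
Step 2: union(6, 7) -> merged; set of 6 now {6, 7}
Step 3: find(8) -> no change; set of 8 is {8}
Step 4: union(10, 6) -> merged; set of 10 now {6, 7, 10}
Step 5: find(10) -> no change; set of 10 is {6, 7, 10}
Step 6: find(7) -> no change; set of 7 is {6, 7, 10}
Step 7: union(4, 3) -> merged; set of 4 now {2, 3, 4}
Step 8: union(6, 9) -> merged; set of 6 now {6, 7, 9, 10}
Step 9: find(7) -> no change; set of 7 is {6, 7, 9, 10}
Step 10: union(0, 3) -> merged; set of 0 now {0, 2, 3, 4}
Step 11: union(7, 4) -> merged; set of 7 now {0, 2, 3, 4, 6, 7, 9, 10}
Step 12: union(11, 3) -> merged; set of 11 now {0, 2, 3, 4, 6, 7, 9, 10, 11}
Step 13: union(9, 0) -> already same set; set of 9 now {0, 2, 3, 4, 6, 7, 9, 10, 11}
Step 14: find(0) -> no change; set of 0 is {0, 2, 3, 4, 6, 7, 9, 10, 11}
Step 15: find(8) -> no change; set of 8 is {8}
Component of 0: {0, 2, 3, 4, 6, 7, 9, 10, 11}

Answer: 0, 2, 3, 4, 6, 7, 9, 10, 11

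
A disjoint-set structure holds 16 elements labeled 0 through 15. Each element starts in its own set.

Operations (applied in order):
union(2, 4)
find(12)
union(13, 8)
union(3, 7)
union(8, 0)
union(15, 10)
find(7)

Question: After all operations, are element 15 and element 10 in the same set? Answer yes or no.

Step 1: union(2, 4) -> merged; set of 2 now {2, 4}
Step 2: find(12) -> no change; set of 12 is {12}
Step 3: union(13, 8) -> merged; set of 13 now {8, 13}
Step 4: union(3, 7) -> merged; set of 3 now {3, 7}
Step 5: union(8, 0) -> merged; set of 8 now {0, 8, 13}
Step 6: union(15, 10) -> merged; set of 15 now {10, 15}
Step 7: find(7) -> no change; set of 7 is {3, 7}
Set of 15: {10, 15}; 10 is a member.

Answer: yes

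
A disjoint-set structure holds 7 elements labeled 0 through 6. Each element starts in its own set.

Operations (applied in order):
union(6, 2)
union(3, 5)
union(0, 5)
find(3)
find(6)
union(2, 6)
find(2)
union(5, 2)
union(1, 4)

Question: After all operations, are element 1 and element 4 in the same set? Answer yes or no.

Answer: yes

Derivation:
Step 1: union(6, 2) -> merged; set of 6 now {2, 6}
Step 2: union(3, 5) -> merged; set of 3 now {3, 5}
Step 3: union(0, 5) -> merged; set of 0 now {0, 3, 5}
Step 4: find(3) -> no change; set of 3 is {0, 3, 5}
Step 5: find(6) -> no change; set of 6 is {2, 6}
Step 6: union(2, 6) -> already same set; set of 2 now {2, 6}
Step 7: find(2) -> no change; set of 2 is {2, 6}
Step 8: union(5, 2) -> merged; set of 5 now {0, 2, 3, 5, 6}
Step 9: union(1, 4) -> merged; set of 1 now {1, 4}
Set of 1: {1, 4}; 4 is a member.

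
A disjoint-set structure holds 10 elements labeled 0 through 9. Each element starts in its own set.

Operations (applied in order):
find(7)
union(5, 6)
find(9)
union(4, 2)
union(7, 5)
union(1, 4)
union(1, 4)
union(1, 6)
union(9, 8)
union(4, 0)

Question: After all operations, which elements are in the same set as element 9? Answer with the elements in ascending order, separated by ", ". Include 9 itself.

Answer: 8, 9

Derivation:
Step 1: find(7) -> no change; set of 7 is {7}
Step 2: union(5, 6) -> merged; set of 5 now {5, 6}
Step 3: find(9) -> no change; set of 9 is {9}
Step 4: union(4, 2) -> merged; set of 4 now {2, 4}
Step 5: union(7, 5) -> merged; set of 7 now {5, 6, 7}
Step 6: union(1, 4) -> merged; set of 1 now {1, 2, 4}
Step 7: union(1, 4) -> already same set; set of 1 now {1, 2, 4}
Step 8: union(1, 6) -> merged; set of 1 now {1, 2, 4, 5, 6, 7}
Step 9: union(9, 8) -> merged; set of 9 now {8, 9}
Step 10: union(4, 0) -> merged; set of 4 now {0, 1, 2, 4, 5, 6, 7}
Component of 9: {8, 9}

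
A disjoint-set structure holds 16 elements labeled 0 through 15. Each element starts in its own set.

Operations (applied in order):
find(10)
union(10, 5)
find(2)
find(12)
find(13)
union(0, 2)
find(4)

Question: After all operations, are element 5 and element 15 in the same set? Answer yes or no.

Answer: no

Derivation:
Step 1: find(10) -> no change; set of 10 is {10}
Step 2: union(10, 5) -> merged; set of 10 now {5, 10}
Step 3: find(2) -> no change; set of 2 is {2}
Step 4: find(12) -> no change; set of 12 is {12}
Step 5: find(13) -> no change; set of 13 is {13}
Step 6: union(0, 2) -> merged; set of 0 now {0, 2}
Step 7: find(4) -> no change; set of 4 is {4}
Set of 5: {5, 10}; 15 is not a member.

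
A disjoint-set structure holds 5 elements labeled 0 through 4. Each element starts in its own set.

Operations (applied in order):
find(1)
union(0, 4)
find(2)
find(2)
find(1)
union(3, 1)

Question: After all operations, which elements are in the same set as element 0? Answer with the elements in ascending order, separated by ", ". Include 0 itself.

Step 1: find(1) -> no change; set of 1 is {1}
Step 2: union(0, 4) -> merged; set of 0 now {0, 4}
Step 3: find(2) -> no change; set of 2 is {2}
Step 4: find(2) -> no change; set of 2 is {2}
Step 5: find(1) -> no change; set of 1 is {1}
Step 6: union(3, 1) -> merged; set of 3 now {1, 3}
Component of 0: {0, 4}

Answer: 0, 4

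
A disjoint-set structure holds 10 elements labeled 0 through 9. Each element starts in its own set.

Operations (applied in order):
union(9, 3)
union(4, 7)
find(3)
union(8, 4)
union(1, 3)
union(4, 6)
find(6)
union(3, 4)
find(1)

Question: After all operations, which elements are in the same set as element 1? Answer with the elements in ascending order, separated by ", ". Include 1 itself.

Step 1: union(9, 3) -> merged; set of 9 now {3, 9}
Step 2: union(4, 7) -> merged; set of 4 now {4, 7}
Step 3: find(3) -> no change; set of 3 is {3, 9}
Step 4: union(8, 4) -> merged; set of 8 now {4, 7, 8}
Step 5: union(1, 3) -> merged; set of 1 now {1, 3, 9}
Step 6: union(4, 6) -> merged; set of 4 now {4, 6, 7, 8}
Step 7: find(6) -> no change; set of 6 is {4, 6, 7, 8}
Step 8: union(3, 4) -> merged; set of 3 now {1, 3, 4, 6, 7, 8, 9}
Step 9: find(1) -> no change; set of 1 is {1, 3, 4, 6, 7, 8, 9}
Component of 1: {1, 3, 4, 6, 7, 8, 9}

Answer: 1, 3, 4, 6, 7, 8, 9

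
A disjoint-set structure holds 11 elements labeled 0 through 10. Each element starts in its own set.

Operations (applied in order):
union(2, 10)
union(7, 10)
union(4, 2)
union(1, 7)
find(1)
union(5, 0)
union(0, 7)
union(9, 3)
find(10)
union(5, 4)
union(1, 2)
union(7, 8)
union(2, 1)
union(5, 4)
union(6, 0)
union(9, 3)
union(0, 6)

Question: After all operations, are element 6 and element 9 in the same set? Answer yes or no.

Answer: no

Derivation:
Step 1: union(2, 10) -> merged; set of 2 now {2, 10}
Step 2: union(7, 10) -> merged; set of 7 now {2, 7, 10}
Step 3: union(4, 2) -> merged; set of 4 now {2, 4, 7, 10}
Step 4: union(1, 7) -> merged; set of 1 now {1, 2, 4, 7, 10}
Step 5: find(1) -> no change; set of 1 is {1, 2, 4, 7, 10}
Step 6: union(5, 0) -> merged; set of 5 now {0, 5}
Step 7: union(0, 7) -> merged; set of 0 now {0, 1, 2, 4, 5, 7, 10}
Step 8: union(9, 3) -> merged; set of 9 now {3, 9}
Step 9: find(10) -> no change; set of 10 is {0, 1, 2, 4, 5, 7, 10}
Step 10: union(5, 4) -> already same set; set of 5 now {0, 1, 2, 4, 5, 7, 10}
Step 11: union(1, 2) -> already same set; set of 1 now {0, 1, 2, 4, 5, 7, 10}
Step 12: union(7, 8) -> merged; set of 7 now {0, 1, 2, 4, 5, 7, 8, 10}
Step 13: union(2, 1) -> already same set; set of 2 now {0, 1, 2, 4, 5, 7, 8, 10}
Step 14: union(5, 4) -> already same set; set of 5 now {0, 1, 2, 4, 5, 7, 8, 10}
Step 15: union(6, 0) -> merged; set of 6 now {0, 1, 2, 4, 5, 6, 7, 8, 10}
Step 16: union(9, 3) -> already same set; set of 9 now {3, 9}
Step 17: union(0, 6) -> already same set; set of 0 now {0, 1, 2, 4, 5, 6, 7, 8, 10}
Set of 6: {0, 1, 2, 4, 5, 6, 7, 8, 10}; 9 is not a member.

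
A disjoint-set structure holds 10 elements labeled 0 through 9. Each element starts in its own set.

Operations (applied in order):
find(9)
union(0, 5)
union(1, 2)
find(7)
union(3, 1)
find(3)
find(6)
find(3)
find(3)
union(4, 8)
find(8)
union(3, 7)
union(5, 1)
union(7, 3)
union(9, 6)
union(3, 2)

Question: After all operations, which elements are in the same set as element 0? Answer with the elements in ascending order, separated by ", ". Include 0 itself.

Answer: 0, 1, 2, 3, 5, 7

Derivation:
Step 1: find(9) -> no change; set of 9 is {9}
Step 2: union(0, 5) -> merged; set of 0 now {0, 5}
Step 3: union(1, 2) -> merged; set of 1 now {1, 2}
Step 4: find(7) -> no change; set of 7 is {7}
Step 5: union(3, 1) -> merged; set of 3 now {1, 2, 3}
Step 6: find(3) -> no change; set of 3 is {1, 2, 3}
Step 7: find(6) -> no change; set of 6 is {6}
Step 8: find(3) -> no change; set of 3 is {1, 2, 3}
Step 9: find(3) -> no change; set of 3 is {1, 2, 3}
Step 10: union(4, 8) -> merged; set of 4 now {4, 8}
Step 11: find(8) -> no change; set of 8 is {4, 8}
Step 12: union(3, 7) -> merged; set of 3 now {1, 2, 3, 7}
Step 13: union(5, 1) -> merged; set of 5 now {0, 1, 2, 3, 5, 7}
Step 14: union(7, 3) -> already same set; set of 7 now {0, 1, 2, 3, 5, 7}
Step 15: union(9, 6) -> merged; set of 9 now {6, 9}
Step 16: union(3, 2) -> already same set; set of 3 now {0, 1, 2, 3, 5, 7}
Component of 0: {0, 1, 2, 3, 5, 7}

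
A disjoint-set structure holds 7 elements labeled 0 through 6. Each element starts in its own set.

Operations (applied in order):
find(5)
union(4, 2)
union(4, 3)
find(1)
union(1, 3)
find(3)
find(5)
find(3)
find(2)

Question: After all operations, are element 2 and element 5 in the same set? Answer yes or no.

Step 1: find(5) -> no change; set of 5 is {5}
Step 2: union(4, 2) -> merged; set of 4 now {2, 4}
Step 3: union(4, 3) -> merged; set of 4 now {2, 3, 4}
Step 4: find(1) -> no change; set of 1 is {1}
Step 5: union(1, 3) -> merged; set of 1 now {1, 2, 3, 4}
Step 6: find(3) -> no change; set of 3 is {1, 2, 3, 4}
Step 7: find(5) -> no change; set of 5 is {5}
Step 8: find(3) -> no change; set of 3 is {1, 2, 3, 4}
Step 9: find(2) -> no change; set of 2 is {1, 2, 3, 4}
Set of 2: {1, 2, 3, 4}; 5 is not a member.

Answer: no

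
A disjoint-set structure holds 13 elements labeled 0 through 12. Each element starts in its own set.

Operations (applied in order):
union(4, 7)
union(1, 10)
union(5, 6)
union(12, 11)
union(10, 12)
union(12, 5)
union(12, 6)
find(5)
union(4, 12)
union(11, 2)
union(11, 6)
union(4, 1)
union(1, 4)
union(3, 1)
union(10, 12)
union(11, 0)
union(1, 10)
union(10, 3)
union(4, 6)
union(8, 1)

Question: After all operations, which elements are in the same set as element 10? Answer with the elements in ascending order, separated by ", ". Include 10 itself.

Step 1: union(4, 7) -> merged; set of 4 now {4, 7}
Step 2: union(1, 10) -> merged; set of 1 now {1, 10}
Step 3: union(5, 6) -> merged; set of 5 now {5, 6}
Step 4: union(12, 11) -> merged; set of 12 now {11, 12}
Step 5: union(10, 12) -> merged; set of 10 now {1, 10, 11, 12}
Step 6: union(12, 5) -> merged; set of 12 now {1, 5, 6, 10, 11, 12}
Step 7: union(12, 6) -> already same set; set of 12 now {1, 5, 6, 10, 11, 12}
Step 8: find(5) -> no change; set of 5 is {1, 5, 6, 10, 11, 12}
Step 9: union(4, 12) -> merged; set of 4 now {1, 4, 5, 6, 7, 10, 11, 12}
Step 10: union(11, 2) -> merged; set of 11 now {1, 2, 4, 5, 6, 7, 10, 11, 12}
Step 11: union(11, 6) -> already same set; set of 11 now {1, 2, 4, 5, 6, 7, 10, 11, 12}
Step 12: union(4, 1) -> already same set; set of 4 now {1, 2, 4, 5, 6, 7, 10, 11, 12}
Step 13: union(1, 4) -> already same set; set of 1 now {1, 2, 4, 5, 6, 7, 10, 11, 12}
Step 14: union(3, 1) -> merged; set of 3 now {1, 2, 3, 4, 5, 6, 7, 10, 11, 12}
Step 15: union(10, 12) -> already same set; set of 10 now {1, 2, 3, 4, 5, 6, 7, 10, 11, 12}
Step 16: union(11, 0) -> merged; set of 11 now {0, 1, 2, 3, 4, 5, 6, 7, 10, 11, 12}
Step 17: union(1, 10) -> already same set; set of 1 now {0, 1, 2, 3, 4, 5, 6, 7, 10, 11, 12}
Step 18: union(10, 3) -> already same set; set of 10 now {0, 1, 2, 3, 4, 5, 6, 7, 10, 11, 12}
Step 19: union(4, 6) -> already same set; set of 4 now {0, 1, 2, 3, 4, 5, 6, 7, 10, 11, 12}
Step 20: union(8, 1) -> merged; set of 8 now {0, 1, 2, 3, 4, 5, 6, 7, 8, 10, 11, 12}
Component of 10: {0, 1, 2, 3, 4, 5, 6, 7, 8, 10, 11, 12}

Answer: 0, 1, 2, 3, 4, 5, 6, 7, 8, 10, 11, 12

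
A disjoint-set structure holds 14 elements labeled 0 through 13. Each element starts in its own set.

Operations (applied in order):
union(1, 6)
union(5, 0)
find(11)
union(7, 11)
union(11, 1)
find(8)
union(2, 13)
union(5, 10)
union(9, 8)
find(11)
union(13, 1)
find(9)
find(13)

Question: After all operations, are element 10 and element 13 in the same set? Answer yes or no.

Step 1: union(1, 6) -> merged; set of 1 now {1, 6}
Step 2: union(5, 0) -> merged; set of 5 now {0, 5}
Step 3: find(11) -> no change; set of 11 is {11}
Step 4: union(7, 11) -> merged; set of 7 now {7, 11}
Step 5: union(11, 1) -> merged; set of 11 now {1, 6, 7, 11}
Step 6: find(8) -> no change; set of 8 is {8}
Step 7: union(2, 13) -> merged; set of 2 now {2, 13}
Step 8: union(5, 10) -> merged; set of 5 now {0, 5, 10}
Step 9: union(9, 8) -> merged; set of 9 now {8, 9}
Step 10: find(11) -> no change; set of 11 is {1, 6, 7, 11}
Step 11: union(13, 1) -> merged; set of 13 now {1, 2, 6, 7, 11, 13}
Step 12: find(9) -> no change; set of 9 is {8, 9}
Step 13: find(13) -> no change; set of 13 is {1, 2, 6, 7, 11, 13}
Set of 10: {0, 5, 10}; 13 is not a member.

Answer: no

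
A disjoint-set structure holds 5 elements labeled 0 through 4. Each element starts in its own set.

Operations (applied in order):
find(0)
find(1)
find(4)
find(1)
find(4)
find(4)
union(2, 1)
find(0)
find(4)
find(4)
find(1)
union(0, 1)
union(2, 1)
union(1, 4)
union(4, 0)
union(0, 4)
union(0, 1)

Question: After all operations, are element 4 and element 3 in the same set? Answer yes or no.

Step 1: find(0) -> no change; set of 0 is {0}
Step 2: find(1) -> no change; set of 1 is {1}
Step 3: find(4) -> no change; set of 4 is {4}
Step 4: find(1) -> no change; set of 1 is {1}
Step 5: find(4) -> no change; set of 4 is {4}
Step 6: find(4) -> no change; set of 4 is {4}
Step 7: union(2, 1) -> merged; set of 2 now {1, 2}
Step 8: find(0) -> no change; set of 0 is {0}
Step 9: find(4) -> no change; set of 4 is {4}
Step 10: find(4) -> no change; set of 4 is {4}
Step 11: find(1) -> no change; set of 1 is {1, 2}
Step 12: union(0, 1) -> merged; set of 0 now {0, 1, 2}
Step 13: union(2, 1) -> already same set; set of 2 now {0, 1, 2}
Step 14: union(1, 4) -> merged; set of 1 now {0, 1, 2, 4}
Step 15: union(4, 0) -> already same set; set of 4 now {0, 1, 2, 4}
Step 16: union(0, 4) -> already same set; set of 0 now {0, 1, 2, 4}
Step 17: union(0, 1) -> already same set; set of 0 now {0, 1, 2, 4}
Set of 4: {0, 1, 2, 4}; 3 is not a member.

Answer: no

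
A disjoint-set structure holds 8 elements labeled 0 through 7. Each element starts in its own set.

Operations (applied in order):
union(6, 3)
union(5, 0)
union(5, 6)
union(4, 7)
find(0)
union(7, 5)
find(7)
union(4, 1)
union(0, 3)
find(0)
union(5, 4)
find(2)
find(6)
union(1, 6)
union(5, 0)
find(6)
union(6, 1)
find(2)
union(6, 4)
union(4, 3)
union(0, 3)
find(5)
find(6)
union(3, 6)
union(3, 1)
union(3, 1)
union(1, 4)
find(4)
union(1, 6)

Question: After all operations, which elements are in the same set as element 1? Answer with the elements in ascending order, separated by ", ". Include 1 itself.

Answer: 0, 1, 3, 4, 5, 6, 7

Derivation:
Step 1: union(6, 3) -> merged; set of 6 now {3, 6}
Step 2: union(5, 0) -> merged; set of 5 now {0, 5}
Step 3: union(5, 6) -> merged; set of 5 now {0, 3, 5, 6}
Step 4: union(4, 7) -> merged; set of 4 now {4, 7}
Step 5: find(0) -> no change; set of 0 is {0, 3, 5, 6}
Step 6: union(7, 5) -> merged; set of 7 now {0, 3, 4, 5, 6, 7}
Step 7: find(7) -> no change; set of 7 is {0, 3, 4, 5, 6, 7}
Step 8: union(4, 1) -> merged; set of 4 now {0, 1, 3, 4, 5, 6, 7}
Step 9: union(0, 3) -> already same set; set of 0 now {0, 1, 3, 4, 5, 6, 7}
Step 10: find(0) -> no change; set of 0 is {0, 1, 3, 4, 5, 6, 7}
Step 11: union(5, 4) -> already same set; set of 5 now {0, 1, 3, 4, 5, 6, 7}
Step 12: find(2) -> no change; set of 2 is {2}
Step 13: find(6) -> no change; set of 6 is {0, 1, 3, 4, 5, 6, 7}
Step 14: union(1, 6) -> already same set; set of 1 now {0, 1, 3, 4, 5, 6, 7}
Step 15: union(5, 0) -> already same set; set of 5 now {0, 1, 3, 4, 5, 6, 7}
Step 16: find(6) -> no change; set of 6 is {0, 1, 3, 4, 5, 6, 7}
Step 17: union(6, 1) -> already same set; set of 6 now {0, 1, 3, 4, 5, 6, 7}
Step 18: find(2) -> no change; set of 2 is {2}
Step 19: union(6, 4) -> already same set; set of 6 now {0, 1, 3, 4, 5, 6, 7}
Step 20: union(4, 3) -> already same set; set of 4 now {0, 1, 3, 4, 5, 6, 7}
Step 21: union(0, 3) -> already same set; set of 0 now {0, 1, 3, 4, 5, 6, 7}
Step 22: find(5) -> no change; set of 5 is {0, 1, 3, 4, 5, 6, 7}
Step 23: find(6) -> no change; set of 6 is {0, 1, 3, 4, 5, 6, 7}
Step 24: union(3, 6) -> already same set; set of 3 now {0, 1, 3, 4, 5, 6, 7}
Step 25: union(3, 1) -> already same set; set of 3 now {0, 1, 3, 4, 5, 6, 7}
Step 26: union(3, 1) -> already same set; set of 3 now {0, 1, 3, 4, 5, 6, 7}
Step 27: union(1, 4) -> already same set; set of 1 now {0, 1, 3, 4, 5, 6, 7}
Step 28: find(4) -> no change; set of 4 is {0, 1, 3, 4, 5, 6, 7}
Step 29: union(1, 6) -> already same set; set of 1 now {0, 1, 3, 4, 5, 6, 7}
Component of 1: {0, 1, 3, 4, 5, 6, 7}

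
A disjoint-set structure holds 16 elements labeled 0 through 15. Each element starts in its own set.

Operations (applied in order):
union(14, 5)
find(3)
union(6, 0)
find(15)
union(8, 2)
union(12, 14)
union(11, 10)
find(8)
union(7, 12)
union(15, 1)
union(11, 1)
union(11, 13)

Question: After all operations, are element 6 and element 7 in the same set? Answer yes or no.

Step 1: union(14, 5) -> merged; set of 14 now {5, 14}
Step 2: find(3) -> no change; set of 3 is {3}
Step 3: union(6, 0) -> merged; set of 6 now {0, 6}
Step 4: find(15) -> no change; set of 15 is {15}
Step 5: union(8, 2) -> merged; set of 8 now {2, 8}
Step 6: union(12, 14) -> merged; set of 12 now {5, 12, 14}
Step 7: union(11, 10) -> merged; set of 11 now {10, 11}
Step 8: find(8) -> no change; set of 8 is {2, 8}
Step 9: union(7, 12) -> merged; set of 7 now {5, 7, 12, 14}
Step 10: union(15, 1) -> merged; set of 15 now {1, 15}
Step 11: union(11, 1) -> merged; set of 11 now {1, 10, 11, 15}
Step 12: union(11, 13) -> merged; set of 11 now {1, 10, 11, 13, 15}
Set of 6: {0, 6}; 7 is not a member.

Answer: no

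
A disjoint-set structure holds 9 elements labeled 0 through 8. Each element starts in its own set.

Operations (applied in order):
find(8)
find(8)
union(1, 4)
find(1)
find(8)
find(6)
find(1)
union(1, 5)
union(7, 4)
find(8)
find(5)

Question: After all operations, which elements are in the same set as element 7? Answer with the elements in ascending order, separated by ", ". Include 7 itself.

Answer: 1, 4, 5, 7

Derivation:
Step 1: find(8) -> no change; set of 8 is {8}
Step 2: find(8) -> no change; set of 8 is {8}
Step 3: union(1, 4) -> merged; set of 1 now {1, 4}
Step 4: find(1) -> no change; set of 1 is {1, 4}
Step 5: find(8) -> no change; set of 8 is {8}
Step 6: find(6) -> no change; set of 6 is {6}
Step 7: find(1) -> no change; set of 1 is {1, 4}
Step 8: union(1, 5) -> merged; set of 1 now {1, 4, 5}
Step 9: union(7, 4) -> merged; set of 7 now {1, 4, 5, 7}
Step 10: find(8) -> no change; set of 8 is {8}
Step 11: find(5) -> no change; set of 5 is {1, 4, 5, 7}
Component of 7: {1, 4, 5, 7}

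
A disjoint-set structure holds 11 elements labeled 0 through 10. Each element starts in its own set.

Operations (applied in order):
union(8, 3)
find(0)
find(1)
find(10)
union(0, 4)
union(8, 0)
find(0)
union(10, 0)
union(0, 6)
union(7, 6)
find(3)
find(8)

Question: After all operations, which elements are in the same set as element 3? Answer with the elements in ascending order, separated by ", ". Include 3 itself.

Step 1: union(8, 3) -> merged; set of 8 now {3, 8}
Step 2: find(0) -> no change; set of 0 is {0}
Step 3: find(1) -> no change; set of 1 is {1}
Step 4: find(10) -> no change; set of 10 is {10}
Step 5: union(0, 4) -> merged; set of 0 now {0, 4}
Step 6: union(8, 0) -> merged; set of 8 now {0, 3, 4, 8}
Step 7: find(0) -> no change; set of 0 is {0, 3, 4, 8}
Step 8: union(10, 0) -> merged; set of 10 now {0, 3, 4, 8, 10}
Step 9: union(0, 6) -> merged; set of 0 now {0, 3, 4, 6, 8, 10}
Step 10: union(7, 6) -> merged; set of 7 now {0, 3, 4, 6, 7, 8, 10}
Step 11: find(3) -> no change; set of 3 is {0, 3, 4, 6, 7, 8, 10}
Step 12: find(8) -> no change; set of 8 is {0, 3, 4, 6, 7, 8, 10}
Component of 3: {0, 3, 4, 6, 7, 8, 10}

Answer: 0, 3, 4, 6, 7, 8, 10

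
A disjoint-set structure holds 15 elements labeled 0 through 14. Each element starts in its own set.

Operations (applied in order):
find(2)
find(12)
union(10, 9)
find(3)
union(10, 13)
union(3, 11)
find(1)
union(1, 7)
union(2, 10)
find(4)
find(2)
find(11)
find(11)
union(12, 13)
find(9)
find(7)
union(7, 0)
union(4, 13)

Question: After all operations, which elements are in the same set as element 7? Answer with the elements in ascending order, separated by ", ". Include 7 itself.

Step 1: find(2) -> no change; set of 2 is {2}
Step 2: find(12) -> no change; set of 12 is {12}
Step 3: union(10, 9) -> merged; set of 10 now {9, 10}
Step 4: find(3) -> no change; set of 3 is {3}
Step 5: union(10, 13) -> merged; set of 10 now {9, 10, 13}
Step 6: union(3, 11) -> merged; set of 3 now {3, 11}
Step 7: find(1) -> no change; set of 1 is {1}
Step 8: union(1, 7) -> merged; set of 1 now {1, 7}
Step 9: union(2, 10) -> merged; set of 2 now {2, 9, 10, 13}
Step 10: find(4) -> no change; set of 4 is {4}
Step 11: find(2) -> no change; set of 2 is {2, 9, 10, 13}
Step 12: find(11) -> no change; set of 11 is {3, 11}
Step 13: find(11) -> no change; set of 11 is {3, 11}
Step 14: union(12, 13) -> merged; set of 12 now {2, 9, 10, 12, 13}
Step 15: find(9) -> no change; set of 9 is {2, 9, 10, 12, 13}
Step 16: find(7) -> no change; set of 7 is {1, 7}
Step 17: union(7, 0) -> merged; set of 7 now {0, 1, 7}
Step 18: union(4, 13) -> merged; set of 4 now {2, 4, 9, 10, 12, 13}
Component of 7: {0, 1, 7}

Answer: 0, 1, 7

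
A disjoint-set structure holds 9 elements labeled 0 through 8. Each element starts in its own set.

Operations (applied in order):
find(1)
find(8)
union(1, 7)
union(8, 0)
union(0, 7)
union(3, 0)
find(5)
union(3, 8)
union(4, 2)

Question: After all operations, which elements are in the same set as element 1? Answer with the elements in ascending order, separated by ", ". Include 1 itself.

Step 1: find(1) -> no change; set of 1 is {1}
Step 2: find(8) -> no change; set of 8 is {8}
Step 3: union(1, 7) -> merged; set of 1 now {1, 7}
Step 4: union(8, 0) -> merged; set of 8 now {0, 8}
Step 5: union(0, 7) -> merged; set of 0 now {0, 1, 7, 8}
Step 6: union(3, 0) -> merged; set of 3 now {0, 1, 3, 7, 8}
Step 7: find(5) -> no change; set of 5 is {5}
Step 8: union(3, 8) -> already same set; set of 3 now {0, 1, 3, 7, 8}
Step 9: union(4, 2) -> merged; set of 4 now {2, 4}
Component of 1: {0, 1, 3, 7, 8}

Answer: 0, 1, 3, 7, 8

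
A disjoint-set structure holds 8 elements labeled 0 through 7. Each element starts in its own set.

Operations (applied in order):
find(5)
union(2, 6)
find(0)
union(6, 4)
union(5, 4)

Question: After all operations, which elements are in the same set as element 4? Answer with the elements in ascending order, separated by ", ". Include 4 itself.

Answer: 2, 4, 5, 6

Derivation:
Step 1: find(5) -> no change; set of 5 is {5}
Step 2: union(2, 6) -> merged; set of 2 now {2, 6}
Step 3: find(0) -> no change; set of 0 is {0}
Step 4: union(6, 4) -> merged; set of 6 now {2, 4, 6}
Step 5: union(5, 4) -> merged; set of 5 now {2, 4, 5, 6}
Component of 4: {2, 4, 5, 6}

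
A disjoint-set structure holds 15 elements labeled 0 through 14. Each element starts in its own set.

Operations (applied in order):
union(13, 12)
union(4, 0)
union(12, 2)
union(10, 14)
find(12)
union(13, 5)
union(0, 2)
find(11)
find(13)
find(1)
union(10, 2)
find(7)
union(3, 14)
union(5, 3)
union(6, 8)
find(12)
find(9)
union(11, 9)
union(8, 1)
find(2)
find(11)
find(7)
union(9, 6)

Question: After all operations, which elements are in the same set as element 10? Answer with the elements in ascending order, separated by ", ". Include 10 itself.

Step 1: union(13, 12) -> merged; set of 13 now {12, 13}
Step 2: union(4, 0) -> merged; set of 4 now {0, 4}
Step 3: union(12, 2) -> merged; set of 12 now {2, 12, 13}
Step 4: union(10, 14) -> merged; set of 10 now {10, 14}
Step 5: find(12) -> no change; set of 12 is {2, 12, 13}
Step 6: union(13, 5) -> merged; set of 13 now {2, 5, 12, 13}
Step 7: union(0, 2) -> merged; set of 0 now {0, 2, 4, 5, 12, 13}
Step 8: find(11) -> no change; set of 11 is {11}
Step 9: find(13) -> no change; set of 13 is {0, 2, 4, 5, 12, 13}
Step 10: find(1) -> no change; set of 1 is {1}
Step 11: union(10, 2) -> merged; set of 10 now {0, 2, 4, 5, 10, 12, 13, 14}
Step 12: find(7) -> no change; set of 7 is {7}
Step 13: union(3, 14) -> merged; set of 3 now {0, 2, 3, 4, 5, 10, 12, 13, 14}
Step 14: union(5, 3) -> already same set; set of 5 now {0, 2, 3, 4, 5, 10, 12, 13, 14}
Step 15: union(6, 8) -> merged; set of 6 now {6, 8}
Step 16: find(12) -> no change; set of 12 is {0, 2, 3, 4, 5, 10, 12, 13, 14}
Step 17: find(9) -> no change; set of 9 is {9}
Step 18: union(11, 9) -> merged; set of 11 now {9, 11}
Step 19: union(8, 1) -> merged; set of 8 now {1, 6, 8}
Step 20: find(2) -> no change; set of 2 is {0, 2, 3, 4, 5, 10, 12, 13, 14}
Step 21: find(11) -> no change; set of 11 is {9, 11}
Step 22: find(7) -> no change; set of 7 is {7}
Step 23: union(9, 6) -> merged; set of 9 now {1, 6, 8, 9, 11}
Component of 10: {0, 2, 3, 4, 5, 10, 12, 13, 14}

Answer: 0, 2, 3, 4, 5, 10, 12, 13, 14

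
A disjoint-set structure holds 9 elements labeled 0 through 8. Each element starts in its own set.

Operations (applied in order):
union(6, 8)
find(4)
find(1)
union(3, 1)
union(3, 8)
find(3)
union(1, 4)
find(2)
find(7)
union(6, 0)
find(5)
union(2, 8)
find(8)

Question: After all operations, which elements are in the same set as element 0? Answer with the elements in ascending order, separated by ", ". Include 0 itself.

Step 1: union(6, 8) -> merged; set of 6 now {6, 8}
Step 2: find(4) -> no change; set of 4 is {4}
Step 3: find(1) -> no change; set of 1 is {1}
Step 4: union(3, 1) -> merged; set of 3 now {1, 3}
Step 5: union(3, 8) -> merged; set of 3 now {1, 3, 6, 8}
Step 6: find(3) -> no change; set of 3 is {1, 3, 6, 8}
Step 7: union(1, 4) -> merged; set of 1 now {1, 3, 4, 6, 8}
Step 8: find(2) -> no change; set of 2 is {2}
Step 9: find(7) -> no change; set of 7 is {7}
Step 10: union(6, 0) -> merged; set of 6 now {0, 1, 3, 4, 6, 8}
Step 11: find(5) -> no change; set of 5 is {5}
Step 12: union(2, 8) -> merged; set of 2 now {0, 1, 2, 3, 4, 6, 8}
Step 13: find(8) -> no change; set of 8 is {0, 1, 2, 3, 4, 6, 8}
Component of 0: {0, 1, 2, 3, 4, 6, 8}

Answer: 0, 1, 2, 3, 4, 6, 8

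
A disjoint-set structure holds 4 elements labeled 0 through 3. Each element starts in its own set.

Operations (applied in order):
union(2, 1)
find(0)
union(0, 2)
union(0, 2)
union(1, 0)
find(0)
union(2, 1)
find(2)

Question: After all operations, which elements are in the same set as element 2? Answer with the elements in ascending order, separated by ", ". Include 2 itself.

Answer: 0, 1, 2

Derivation:
Step 1: union(2, 1) -> merged; set of 2 now {1, 2}
Step 2: find(0) -> no change; set of 0 is {0}
Step 3: union(0, 2) -> merged; set of 0 now {0, 1, 2}
Step 4: union(0, 2) -> already same set; set of 0 now {0, 1, 2}
Step 5: union(1, 0) -> already same set; set of 1 now {0, 1, 2}
Step 6: find(0) -> no change; set of 0 is {0, 1, 2}
Step 7: union(2, 1) -> already same set; set of 2 now {0, 1, 2}
Step 8: find(2) -> no change; set of 2 is {0, 1, 2}
Component of 2: {0, 1, 2}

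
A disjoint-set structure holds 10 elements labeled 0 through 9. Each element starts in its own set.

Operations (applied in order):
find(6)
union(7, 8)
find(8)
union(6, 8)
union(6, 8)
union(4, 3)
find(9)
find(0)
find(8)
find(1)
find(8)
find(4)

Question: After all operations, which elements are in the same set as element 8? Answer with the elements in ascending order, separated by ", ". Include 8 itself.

Answer: 6, 7, 8

Derivation:
Step 1: find(6) -> no change; set of 6 is {6}
Step 2: union(7, 8) -> merged; set of 7 now {7, 8}
Step 3: find(8) -> no change; set of 8 is {7, 8}
Step 4: union(6, 8) -> merged; set of 6 now {6, 7, 8}
Step 5: union(6, 8) -> already same set; set of 6 now {6, 7, 8}
Step 6: union(4, 3) -> merged; set of 4 now {3, 4}
Step 7: find(9) -> no change; set of 9 is {9}
Step 8: find(0) -> no change; set of 0 is {0}
Step 9: find(8) -> no change; set of 8 is {6, 7, 8}
Step 10: find(1) -> no change; set of 1 is {1}
Step 11: find(8) -> no change; set of 8 is {6, 7, 8}
Step 12: find(4) -> no change; set of 4 is {3, 4}
Component of 8: {6, 7, 8}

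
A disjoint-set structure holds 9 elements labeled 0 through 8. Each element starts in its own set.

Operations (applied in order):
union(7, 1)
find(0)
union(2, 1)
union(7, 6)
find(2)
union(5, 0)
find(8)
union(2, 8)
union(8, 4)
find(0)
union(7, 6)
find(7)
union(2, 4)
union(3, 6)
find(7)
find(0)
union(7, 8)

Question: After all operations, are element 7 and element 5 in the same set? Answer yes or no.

Step 1: union(7, 1) -> merged; set of 7 now {1, 7}
Step 2: find(0) -> no change; set of 0 is {0}
Step 3: union(2, 1) -> merged; set of 2 now {1, 2, 7}
Step 4: union(7, 6) -> merged; set of 7 now {1, 2, 6, 7}
Step 5: find(2) -> no change; set of 2 is {1, 2, 6, 7}
Step 6: union(5, 0) -> merged; set of 5 now {0, 5}
Step 7: find(8) -> no change; set of 8 is {8}
Step 8: union(2, 8) -> merged; set of 2 now {1, 2, 6, 7, 8}
Step 9: union(8, 4) -> merged; set of 8 now {1, 2, 4, 6, 7, 8}
Step 10: find(0) -> no change; set of 0 is {0, 5}
Step 11: union(7, 6) -> already same set; set of 7 now {1, 2, 4, 6, 7, 8}
Step 12: find(7) -> no change; set of 7 is {1, 2, 4, 6, 7, 8}
Step 13: union(2, 4) -> already same set; set of 2 now {1, 2, 4, 6, 7, 8}
Step 14: union(3, 6) -> merged; set of 3 now {1, 2, 3, 4, 6, 7, 8}
Step 15: find(7) -> no change; set of 7 is {1, 2, 3, 4, 6, 7, 8}
Step 16: find(0) -> no change; set of 0 is {0, 5}
Step 17: union(7, 8) -> already same set; set of 7 now {1, 2, 3, 4, 6, 7, 8}
Set of 7: {1, 2, 3, 4, 6, 7, 8}; 5 is not a member.

Answer: no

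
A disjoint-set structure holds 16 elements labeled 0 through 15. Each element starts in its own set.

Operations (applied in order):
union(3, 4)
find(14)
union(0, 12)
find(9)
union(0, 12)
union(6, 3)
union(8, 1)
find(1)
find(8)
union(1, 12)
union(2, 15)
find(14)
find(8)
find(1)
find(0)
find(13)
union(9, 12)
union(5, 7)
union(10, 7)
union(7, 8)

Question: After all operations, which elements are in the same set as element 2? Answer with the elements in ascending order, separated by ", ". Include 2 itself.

Step 1: union(3, 4) -> merged; set of 3 now {3, 4}
Step 2: find(14) -> no change; set of 14 is {14}
Step 3: union(0, 12) -> merged; set of 0 now {0, 12}
Step 4: find(9) -> no change; set of 9 is {9}
Step 5: union(0, 12) -> already same set; set of 0 now {0, 12}
Step 6: union(6, 3) -> merged; set of 6 now {3, 4, 6}
Step 7: union(8, 1) -> merged; set of 8 now {1, 8}
Step 8: find(1) -> no change; set of 1 is {1, 8}
Step 9: find(8) -> no change; set of 8 is {1, 8}
Step 10: union(1, 12) -> merged; set of 1 now {0, 1, 8, 12}
Step 11: union(2, 15) -> merged; set of 2 now {2, 15}
Step 12: find(14) -> no change; set of 14 is {14}
Step 13: find(8) -> no change; set of 8 is {0, 1, 8, 12}
Step 14: find(1) -> no change; set of 1 is {0, 1, 8, 12}
Step 15: find(0) -> no change; set of 0 is {0, 1, 8, 12}
Step 16: find(13) -> no change; set of 13 is {13}
Step 17: union(9, 12) -> merged; set of 9 now {0, 1, 8, 9, 12}
Step 18: union(5, 7) -> merged; set of 5 now {5, 7}
Step 19: union(10, 7) -> merged; set of 10 now {5, 7, 10}
Step 20: union(7, 8) -> merged; set of 7 now {0, 1, 5, 7, 8, 9, 10, 12}
Component of 2: {2, 15}

Answer: 2, 15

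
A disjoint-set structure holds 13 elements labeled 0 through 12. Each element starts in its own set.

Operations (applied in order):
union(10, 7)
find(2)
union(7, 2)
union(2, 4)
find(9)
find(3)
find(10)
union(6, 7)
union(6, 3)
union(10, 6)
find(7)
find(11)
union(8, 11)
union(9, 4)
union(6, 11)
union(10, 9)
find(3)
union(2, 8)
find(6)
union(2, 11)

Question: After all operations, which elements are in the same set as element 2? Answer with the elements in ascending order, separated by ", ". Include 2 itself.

Answer: 2, 3, 4, 6, 7, 8, 9, 10, 11

Derivation:
Step 1: union(10, 7) -> merged; set of 10 now {7, 10}
Step 2: find(2) -> no change; set of 2 is {2}
Step 3: union(7, 2) -> merged; set of 7 now {2, 7, 10}
Step 4: union(2, 4) -> merged; set of 2 now {2, 4, 7, 10}
Step 5: find(9) -> no change; set of 9 is {9}
Step 6: find(3) -> no change; set of 3 is {3}
Step 7: find(10) -> no change; set of 10 is {2, 4, 7, 10}
Step 8: union(6, 7) -> merged; set of 6 now {2, 4, 6, 7, 10}
Step 9: union(6, 3) -> merged; set of 6 now {2, 3, 4, 6, 7, 10}
Step 10: union(10, 6) -> already same set; set of 10 now {2, 3, 4, 6, 7, 10}
Step 11: find(7) -> no change; set of 7 is {2, 3, 4, 6, 7, 10}
Step 12: find(11) -> no change; set of 11 is {11}
Step 13: union(8, 11) -> merged; set of 8 now {8, 11}
Step 14: union(9, 4) -> merged; set of 9 now {2, 3, 4, 6, 7, 9, 10}
Step 15: union(6, 11) -> merged; set of 6 now {2, 3, 4, 6, 7, 8, 9, 10, 11}
Step 16: union(10, 9) -> already same set; set of 10 now {2, 3, 4, 6, 7, 8, 9, 10, 11}
Step 17: find(3) -> no change; set of 3 is {2, 3, 4, 6, 7, 8, 9, 10, 11}
Step 18: union(2, 8) -> already same set; set of 2 now {2, 3, 4, 6, 7, 8, 9, 10, 11}
Step 19: find(6) -> no change; set of 6 is {2, 3, 4, 6, 7, 8, 9, 10, 11}
Step 20: union(2, 11) -> already same set; set of 2 now {2, 3, 4, 6, 7, 8, 9, 10, 11}
Component of 2: {2, 3, 4, 6, 7, 8, 9, 10, 11}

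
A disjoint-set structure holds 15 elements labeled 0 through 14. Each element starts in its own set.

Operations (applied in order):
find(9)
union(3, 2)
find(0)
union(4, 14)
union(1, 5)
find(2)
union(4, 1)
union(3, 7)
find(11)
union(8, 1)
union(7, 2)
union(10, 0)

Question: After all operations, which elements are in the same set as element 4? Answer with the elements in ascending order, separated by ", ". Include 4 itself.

Step 1: find(9) -> no change; set of 9 is {9}
Step 2: union(3, 2) -> merged; set of 3 now {2, 3}
Step 3: find(0) -> no change; set of 0 is {0}
Step 4: union(4, 14) -> merged; set of 4 now {4, 14}
Step 5: union(1, 5) -> merged; set of 1 now {1, 5}
Step 6: find(2) -> no change; set of 2 is {2, 3}
Step 7: union(4, 1) -> merged; set of 4 now {1, 4, 5, 14}
Step 8: union(3, 7) -> merged; set of 3 now {2, 3, 7}
Step 9: find(11) -> no change; set of 11 is {11}
Step 10: union(8, 1) -> merged; set of 8 now {1, 4, 5, 8, 14}
Step 11: union(7, 2) -> already same set; set of 7 now {2, 3, 7}
Step 12: union(10, 0) -> merged; set of 10 now {0, 10}
Component of 4: {1, 4, 5, 8, 14}

Answer: 1, 4, 5, 8, 14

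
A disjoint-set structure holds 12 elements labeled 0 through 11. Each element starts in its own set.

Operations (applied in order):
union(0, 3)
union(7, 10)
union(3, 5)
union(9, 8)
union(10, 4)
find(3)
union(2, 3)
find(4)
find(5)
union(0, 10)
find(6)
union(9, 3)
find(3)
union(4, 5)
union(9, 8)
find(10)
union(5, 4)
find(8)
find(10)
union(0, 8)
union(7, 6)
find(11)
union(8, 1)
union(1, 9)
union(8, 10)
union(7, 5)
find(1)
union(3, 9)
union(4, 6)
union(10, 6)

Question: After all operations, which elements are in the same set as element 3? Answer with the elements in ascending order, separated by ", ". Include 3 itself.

Step 1: union(0, 3) -> merged; set of 0 now {0, 3}
Step 2: union(7, 10) -> merged; set of 7 now {7, 10}
Step 3: union(3, 5) -> merged; set of 3 now {0, 3, 5}
Step 4: union(9, 8) -> merged; set of 9 now {8, 9}
Step 5: union(10, 4) -> merged; set of 10 now {4, 7, 10}
Step 6: find(3) -> no change; set of 3 is {0, 3, 5}
Step 7: union(2, 3) -> merged; set of 2 now {0, 2, 3, 5}
Step 8: find(4) -> no change; set of 4 is {4, 7, 10}
Step 9: find(5) -> no change; set of 5 is {0, 2, 3, 5}
Step 10: union(0, 10) -> merged; set of 0 now {0, 2, 3, 4, 5, 7, 10}
Step 11: find(6) -> no change; set of 6 is {6}
Step 12: union(9, 3) -> merged; set of 9 now {0, 2, 3, 4, 5, 7, 8, 9, 10}
Step 13: find(3) -> no change; set of 3 is {0, 2, 3, 4, 5, 7, 8, 9, 10}
Step 14: union(4, 5) -> already same set; set of 4 now {0, 2, 3, 4, 5, 7, 8, 9, 10}
Step 15: union(9, 8) -> already same set; set of 9 now {0, 2, 3, 4, 5, 7, 8, 9, 10}
Step 16: find(10) -> no change; set of 10 is {0, 2, 3, 4, 5, 7, 8, 9, 10}
Step 17: union(5, 4) -> already same set; set of 5 now {0, 2, 3, 4, 5, 7, 8, 9, 10}
Step 18: find(8) -> no change; set of 8 is {0, 2, 3, 4, 5, 7, 8, 9, 10}
Step 19: find(10) -> no change; set of 10 is {0, 2, 3, 4, 5, 7, 8, 9, 10}
Step 20: union(0, 8) -> already same set; set of 0 now {0, 2, 3, 4, 5, 7, 8, 9, 10}
Step 21: union(7, 6) -> merged; set of 7 now {0, 2, 3, 4, 5, 6, 7, 8, 9, 10}
Step 22: find(11) -> no change; set of 11 is {11}
Step 23: union(8, 1) -> merged; set of 8 now {0, 1, 2, 3, 4, 5, 6, 7, 8, 9, 10}
Step 24: union(1, 9) -> already same set; set of 1 now {0, 1, 2, 3, 4, 5, 6, 7, 8, 9, 10}
Step 25: union(8, 10) -> already same set; set of 8 now {0, 1, 2, 3, 4, 5, 6, 7, 8, 9, 10}
Step 26: union(7, 5) -> already same set; set of 7 now {0, 1, 2, 3, 4, 5, 6, 7, 8, 9, 10}
Step 27: find(1) -> no change; set of 1 is {0, 1, 2, 3, 4, 5, 6, 7, 8, 9, 10}
Step 28: union(3, 9) -> already same set; set of 3 now {0, 1, 2, 3, 4, 5, 6, 7, 8, 9, 10}
Step 29: union(4, 6) -> already same set; set of 4 now {0, 1, 2, 3, 4, 5, 6, 7, 8, 9, 10}
Step 30: union(10, 6) -> already same set; set of 10 now {0, 1, 2, 3, 4, 5, 6, 7, 8, 9, 10}
Component of 3: {0, 1, 2, 3, 4, 5, 6, 7, 8, 9, 10}

Answer: 0, 1, 2, 3, 4, 5, 6, 7, 8, 9, 10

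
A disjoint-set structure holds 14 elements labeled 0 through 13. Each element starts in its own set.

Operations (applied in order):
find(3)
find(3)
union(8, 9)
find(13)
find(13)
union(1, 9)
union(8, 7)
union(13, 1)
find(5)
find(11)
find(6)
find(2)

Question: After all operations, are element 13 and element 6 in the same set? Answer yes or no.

Step 1: find(3) -> no change; set of 3 is {3}
Step 2: find(3) -> no change; set of 3 is {3}
Step 3: union(8, 9) -> merged; set of 8 now {8, 9}
Step 4: find(13) -> no change; set of 13 is {13}
Step 5: find(13) -> no change; set of 13 is {13}
Step 6: union(1, 9) -> merged; set of 1 now {1, 8, 9}
Step 7: union(8, 7) -> merged; set of 8 now {1, 7, 8, 9}
Step 8: union(13, 1) -> merged; set of 13 now {1, 7, 8, 9, 13}
Step 9: find(5) -> no change; set of 5 is {5}
Step 10: find(11) -> no change; set of 11 is {11}
Step 11: find(6) -> no change; set of 6 is {6}
Step 12: find(2) -> no change; set of 2 is {2}
Set of 13: {1, 7, 8, 9, 13}; 6 is not a member.

Answer: no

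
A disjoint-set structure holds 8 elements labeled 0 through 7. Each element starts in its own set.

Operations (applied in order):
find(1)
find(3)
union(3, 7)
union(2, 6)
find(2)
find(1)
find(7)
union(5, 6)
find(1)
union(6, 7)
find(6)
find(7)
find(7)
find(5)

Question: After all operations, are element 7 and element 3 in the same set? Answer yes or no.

Step 1: find(1) -> no change; set of 1 is {1}
Step 2: find(3) -> no change; set of 3 is {3}
Step 3: union(3, 7) -> merged; set of 3 now {3, 7}
Step 4: union(2, 6) -> merged; set of 2 now {2, 6}
Step 5: find(2) -> no change; set of 2 is {2, 6}
Step 6: find(1) -> no change; set of 1 is {1}
Step 7: find(7) -> no change; set of 7 is {3, 7}
Step 8: union(5, 6) -> merged; set of 5 now {2, 5, 6}
Step 9: find(1) -> no change; set of 1 is {1}
Step 10: union(6, 7) -> merged; set of 6 now {2, 3, 5, 6, 7}
Step 11: find(6) -> no change; set of 6 is {2, 3, 5, 6, 7}
Step 12: find(7) -> no change; set of 7 is {2, 3, 5, 6, 7}
Step 13: find(7) -> no change; set of 7 is {2, 3, 5, 6, 7}
Step 14: find(5) -> no change; set of 5 is {2, 3, 5, 6, 7}
Set of 7: {2, 3, 5, 6, 7}; 3 is a member.

Answer: yes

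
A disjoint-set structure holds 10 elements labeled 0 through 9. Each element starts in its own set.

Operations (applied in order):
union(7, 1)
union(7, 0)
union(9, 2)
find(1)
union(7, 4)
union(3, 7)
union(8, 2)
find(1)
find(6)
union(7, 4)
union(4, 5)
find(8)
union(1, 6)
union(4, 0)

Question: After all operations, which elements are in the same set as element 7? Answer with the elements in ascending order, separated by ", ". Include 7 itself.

Step 1: union(7, 1) -> merged; set of 7 now {1, 7}
Step 2: union(7, 0) -> merged; set of 7 now {0, 1, 7}
Step 3: union(9, 2) -> merged; set of 9 now {2, 9}
Step 4: find(1) -> no change; set of 1 is {0, 1, 7}
Step 5: union(7, 4) -> merged; set of 7 now {0, 1, 4, 7}
Step 6: union(3, 7) -> merged; set of 3 now {0, 1, 3, 4, 7}
Step 7: union(8, 2) -> merged; set of 8 now {2, 8, 9}
Step 8: find(1) -> no change; set of 1 is {0, 1, 3, 4, 7}
Step 9: find(6) -> no change; set of 6 is {6}
Step 10: union(7, 4) -> already same set; set of 7 now {0, 1, 3, 4, 7}
Step 11: union(4, 5) -> merged; set of 4 now {0, 1, 3, 4, 5, 7}
Step 12: find(8) -> no change; set of 8 is {2, 8, 9}
Step 13: union(1, 6) -> merged; set of 1 now {0, 1, 3, 4, 5, 6, 7}
Step 14: union(4, 0) -> already same set; set of 4 now {0, 1, 3, 4, 5, 6, 7}
Component of 7: {0, 1, 3, 4, 5, 6, 7}

Answer: 0, 1, 3, 4, 5, 6, 7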